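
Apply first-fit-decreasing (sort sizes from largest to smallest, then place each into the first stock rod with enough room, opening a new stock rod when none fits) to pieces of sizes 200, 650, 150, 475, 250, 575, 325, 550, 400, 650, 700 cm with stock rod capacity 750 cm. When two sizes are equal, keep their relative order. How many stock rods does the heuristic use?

7

Sorted descending: 700, 650, 650, 575, 550, 475, 400, 325, 250, 200, 150.
  700 → stock rod 1 (new)  [load 700/750]
  650 → stock rod 2 (new)  [load 650/750]
  650 → stock rod 3 (new)  [load 650/750]
  575 → stock rod 4 (new)  [load 575/750]
  550 → stock rod 5 (new)  [load 550/750]
  475 → stock rod 6 (new)  [load 475/750]
  400 → stock rod 7 (new)  [load 400/750]
  325 → stock rod 7  [load 725/750]
  250 → stock rod 6  [load 725/750]
  200 → stock rod 5  [load 750/750]
  150 → stock rod 4  [load 725/750]
7 stock rods opened.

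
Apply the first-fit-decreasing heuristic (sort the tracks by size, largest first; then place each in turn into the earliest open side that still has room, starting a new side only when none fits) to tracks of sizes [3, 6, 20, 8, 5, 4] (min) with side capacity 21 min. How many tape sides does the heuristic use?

3

Sorted descending: 20, 8, 6, 5, 4, 3.
  20 → side 1 (new)  [load 20/21]
  8 → side 2 (new)  [load 8/21]
  6 → side 2  [load 14/21]
  5 → side 2  [load 19/21]
  4 → side 3 (new)  [load 4/21]
  3 → side 3  [load 7/21]
3 tape sides opened.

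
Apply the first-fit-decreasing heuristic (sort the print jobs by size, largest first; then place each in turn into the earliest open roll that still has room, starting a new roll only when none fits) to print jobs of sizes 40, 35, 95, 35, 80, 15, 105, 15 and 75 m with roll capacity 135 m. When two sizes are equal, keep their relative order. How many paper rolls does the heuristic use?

4

Sorted descending: 105, 95, 80, 75, 40, 35, 35, 15, 15.
  105 → roll 1 (new)  [load 105/135]
  95 → roll 2 (new)  [load 95/135]
  80 → roll 3 (new)  [load 80/135]
  75 → roll 4 (new)  [load 75/135]
  40 → roll 2  [load 135/135]
  35 → roll 3  [load 115/135]
  35 → roll 4  [load 110/135]
  15 → roll 1  [load 120/135]
  15 → roll 1  [load 135/135]
4 paper rolls opened.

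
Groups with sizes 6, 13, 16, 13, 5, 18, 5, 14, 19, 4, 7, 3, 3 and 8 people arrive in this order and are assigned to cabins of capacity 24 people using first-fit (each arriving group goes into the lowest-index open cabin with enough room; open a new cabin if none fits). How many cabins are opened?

6

  6 → cabin 1 (new)  [load 6/24]
  13 → cabin 1  [load 19/24]
  16 → cabin 2 (new)  [load 16/24]
  13 → cabin 3 (new)  [load 13/24]
  5 → cabin 1  [load 24/24]
  18 → cabin 4 (new)  [load 18/24]
  5 → cabin 2  [load 21/24]
  14 → cabin 5 (new)  [load 14/24]
  19 → cabin 6 (new)  [load 19/24]
  4 → cabin 3  [load 17/24]
  7 → cabin 3  [load 24/24]
  3 → cabin 2  [load 24/24]
  3 → cabin 4  [load 21/24]
  8 → cabin 5  [load 22/24]
6 cabins opened.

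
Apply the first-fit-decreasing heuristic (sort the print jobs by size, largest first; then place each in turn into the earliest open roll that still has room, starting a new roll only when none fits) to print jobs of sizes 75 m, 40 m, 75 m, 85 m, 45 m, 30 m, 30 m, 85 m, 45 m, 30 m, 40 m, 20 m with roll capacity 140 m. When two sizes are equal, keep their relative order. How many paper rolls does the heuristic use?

5

Sorted descending: 85, 85, 75, 75, 45, 45, 40, 40, 30, 30, 30, 20.
  85 → roll 1 (new)  [load 85/140]
  85 → roll 2 (new)  [load 85/140]
  75 → roll 3 (new)  [load 75/140]
  75 → roll 4 (new)  [load 75/140]
  45 → roll 1  [load 130/140]
  45 → roll 2  [load 130/140]
  40 → roll 3  [load 115/140]
  40 → roll 4  [load 115/140]
  30 → roll 5 (new)  [load 30/140]
  30 → roll 5  [load 60/140]
  30 → roll 5  [load 90/140]
  20 → roll 3  [load 135/140]
5 paper rolls opened.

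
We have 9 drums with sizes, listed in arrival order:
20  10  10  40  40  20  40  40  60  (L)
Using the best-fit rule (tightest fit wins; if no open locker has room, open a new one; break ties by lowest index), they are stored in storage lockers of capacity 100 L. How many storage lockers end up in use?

  20 → locker 1 (new)  [load 20/100]
  10 → locker 1  [load 30/100]
  10 → locker 1  [load 40/100]
  40 → locker 1  [load 80/100]
  40 → locker 2 (new)  [load 40/100]
  20 → locker 1  [load 100/100]
  40 → locker 2  [load 80/100]
  40 → locker 3 (new)  [load 40/100]
  60 → locker 3  [load 100/100]
3 storage lockers opened.

3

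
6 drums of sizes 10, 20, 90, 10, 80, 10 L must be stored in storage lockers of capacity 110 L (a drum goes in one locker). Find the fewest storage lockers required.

Total = 90 + 80 + 20 + 10 + 10 + 10 = 220 L.
Lower bound: ⌈220/110⌉ = 2 storage lockers.
A packing using 2 storage lockers:
  locker 1: 90 + 20 = 110
  locker 2: 80 + 10 + 10 + 10 = 110
This matches the lower bound, so 2 is optimal.

2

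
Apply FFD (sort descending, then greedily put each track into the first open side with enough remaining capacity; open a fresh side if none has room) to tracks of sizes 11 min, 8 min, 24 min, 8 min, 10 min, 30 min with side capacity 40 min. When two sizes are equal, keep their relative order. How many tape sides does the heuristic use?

3

Sorted descending: 30, 24, 11, 10, 8, 8.
  30 → side 1 (new)  [load 30/40]
  24 → side 2 (new)  [load 24/40]
  11 → side 2  [load 35/40]
  10 → side 1  [load 40/40]
  8 → side 3 (new)  [load 8/40]
  8 → side 3  [load 16/40]
3 tape sides opened.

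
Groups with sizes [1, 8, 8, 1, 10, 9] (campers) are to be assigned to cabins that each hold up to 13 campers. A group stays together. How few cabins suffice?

4

Total = 10 + 9 + 8 + 8 + 1 + 1 = 37 campers.
Lower bound: ⌈37/13⌉ = 3 cabins.
Also, 4 groups each exceed 13/2 campers, and no two of those can share a cabin, so at least 4 cabins are needed.
A packing using 4 cabins:
  cabin 1: 10 + 1 + 1 = 12
  cabin 2: 9 = 9
  cabin 3: 8 = 8
  cabin 4: 8 = 8
This matches the lower bound, so 4 is optimal.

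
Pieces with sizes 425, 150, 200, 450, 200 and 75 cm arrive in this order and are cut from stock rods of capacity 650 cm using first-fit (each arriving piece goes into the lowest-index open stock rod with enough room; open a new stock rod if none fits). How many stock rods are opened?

  425 → stock rod 1 (new)  [load 425/650]
  150 → stock rod 1  [load 575/650]
  200 → stock rod 2 (new)  [load 200/650]
  450 → stock rod 2  [load 650/650]
  200 → stock rod 3 (new)  [load 200/650]
  75 → stock rod 1  [load 650/650]
3 stock rods opened.

3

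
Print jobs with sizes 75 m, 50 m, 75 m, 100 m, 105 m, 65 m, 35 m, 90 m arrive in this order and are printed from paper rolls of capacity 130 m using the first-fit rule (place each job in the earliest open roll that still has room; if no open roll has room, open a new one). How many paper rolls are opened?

  75 → roll 1 (new)  [load 75/130]
  50 → roll 1  [load 125/130]
  75 → roll 2 (new)  [load 75/130]
  100 → roll 3 (new)  [load 100/130]
  105 → roll 4 (new)  [load 105/130]
  65 → roll 5 (new)  [load 65/130]
  35 → roll 2  [load 110/130]
  90 → roll 6 (new)  [load 90/130]
6 paper rolls opened.

6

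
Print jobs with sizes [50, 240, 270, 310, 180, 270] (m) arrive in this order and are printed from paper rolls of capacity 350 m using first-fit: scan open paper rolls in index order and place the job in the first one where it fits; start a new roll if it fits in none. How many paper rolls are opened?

5

  50 → roll 1 (new)  [load 50/350]
  240 → roll 1  [load 290/350]
  270 → roll 2 (new)  [load 270/350]
  310 → roll 3 (new)  [load 310/350]
  180 → roll 4 (new)  [load 180/350]
  270 → roll 5 (new)  [load 270/350]
5 paper rolls opened.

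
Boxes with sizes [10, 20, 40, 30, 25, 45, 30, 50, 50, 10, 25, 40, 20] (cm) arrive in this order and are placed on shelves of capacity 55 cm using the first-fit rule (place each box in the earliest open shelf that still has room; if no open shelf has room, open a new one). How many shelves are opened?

8

  10 → shelf 1 (new)  [load 10/55]
  20 → shelf 1  [load 30/55]
  40 → shelf 2 (new)  [load 40/55]
  30 → shelf 3 (new)  [load 30/55]
  25 → shelf 1  [load 55/55]
  45 → shelf 4 (new)  [load 45/55]
  30 → shelf 5 (new)  [load 30/55]
  50 → shelf 6 (new)  [load 50/55]
  50 → shelf 7 (new)  [load 50/55]
  10 → shelf 2  [load 50/55]
  25 → shelf 3  [load 55/55]
  40 → shelf 8 (new)  [load 40/55]
  20 → shelf 5  [load 50/55]
8 shelves opened.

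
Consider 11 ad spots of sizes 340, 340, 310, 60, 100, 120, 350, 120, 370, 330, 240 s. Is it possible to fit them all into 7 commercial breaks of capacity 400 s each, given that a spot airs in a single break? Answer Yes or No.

Total = 2680 s; ⌈2680/400⌉ = 7.
The bound of 7 does not rule out 7, but exhaustive search shows no assignment into 7 commercial breaks of capacity 400 s exists — the minimum is 8.

No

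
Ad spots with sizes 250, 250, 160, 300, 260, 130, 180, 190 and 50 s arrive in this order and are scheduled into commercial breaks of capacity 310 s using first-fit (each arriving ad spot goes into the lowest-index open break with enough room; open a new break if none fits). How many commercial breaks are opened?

7

  250 → break 1 (new)  [load 250/310]
  250 → break 2 (new)  [load 250/310]
  160 → break 3 (new)  [load 160/310]
  300 → break 4 (new)  [load 300/310]
  260 → break 5 (new)  [load 260/310]
  130 → break 3  [load 290/310]
  180 → break 6 (new)  [load 180/310]
  190 → break 7 (new)  [load 190/310]
  50 → break 1  [load 300/310]
7 commercial breaks opened.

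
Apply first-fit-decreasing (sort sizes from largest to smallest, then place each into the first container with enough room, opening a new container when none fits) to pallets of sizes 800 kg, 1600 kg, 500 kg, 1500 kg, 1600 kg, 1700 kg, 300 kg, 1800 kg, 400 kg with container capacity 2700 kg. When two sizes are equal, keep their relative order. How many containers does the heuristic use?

5

Sorted descending: 1800, 1700, 1600, 1600, 1500, 800, 500, 400, 300.
  1800 → container 1 (new)  [load 1800/2700]
  1700 → container 2 (new)  [load 1700/2700]
  1600 → container 3 (new)  [load 1600/2700]
  1600 → container 4 (new)  [load 1600/2700]
  1500 → container 5 (new)  [load 1500/2700]
  800 → container 1  [load 2600/2700]
  500 → container 2  [load 2200/2700]
  400 → container 2  [load 2600/2700]
  300 → container 3  [load 1900/2700]
5 containers opened.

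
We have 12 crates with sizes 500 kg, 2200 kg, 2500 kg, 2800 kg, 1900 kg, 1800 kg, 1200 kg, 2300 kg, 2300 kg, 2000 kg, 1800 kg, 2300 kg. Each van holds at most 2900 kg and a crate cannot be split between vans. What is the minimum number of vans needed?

11

Total = 2800 + 2500 + 2300 + 2300 + 2300 + 2200 + 2000 + 1900 + 1800 + 1800 + 1200 + 500 = 23600 kg.
Lower bound: ⌈23600/2900⌉ = 9 vans.
Also, 10 crates each exceed 1450 kg, and no two of those can share a van, so at least 10 vans are needed.
A packing using 11 vans:
  van 1: 2800 = 2800
  van 2: 2500 = 2500
  van 3: 2300 + 500 = 2800
  van 4: 2300 = 2300
  van 5: 2300 = 2300
  van 6: 2200 = 2200
  van 7: 2000 = 2000
  van 8: 1900 = 1900
  van 9: 1800 = 1800
  van 10: 1800 = 1800
  van 11: 1200 = 1200
No arrangement into 10 vans stays within capacity, so 11 is optimal.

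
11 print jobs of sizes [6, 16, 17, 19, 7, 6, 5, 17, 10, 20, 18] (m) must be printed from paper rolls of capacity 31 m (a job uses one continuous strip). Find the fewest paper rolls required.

6

Total = 20 + 19 + 18 + 17 + 17 + 16 + 10 + 7 + 6 + 6 + 5 = 141 m.
Lower bound: ⌈141/31⌉ = 5 paper rolls.
Also, 6 print jobs each exceed 31/2 m, and no two of those can share a roll, so at least 6 paper rolls are needed.
A packing using 6 paper rolls:
  roll 1: 20 + 10 = 30
  roll 2: 19 + 7 + 5 = 31
  roll 3: 18 + 6 + 6 = 30
  roll 4: 17 = 17
  roll 5: 17 = 17
  roll 6: 16 = 16
This matches the lower bound, so 6 is optimal.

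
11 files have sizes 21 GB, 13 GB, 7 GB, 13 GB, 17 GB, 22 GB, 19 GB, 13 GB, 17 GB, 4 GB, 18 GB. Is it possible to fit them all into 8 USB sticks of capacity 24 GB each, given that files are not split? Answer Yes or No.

Total = 164 GB; ⌈164/24⌉ = 7.
9 files each exceed half the capacity and cannot share a USB stick, forcing at least 9 USB sticks.
At least 9 USB sticks are required, but only 8 are allowed.

No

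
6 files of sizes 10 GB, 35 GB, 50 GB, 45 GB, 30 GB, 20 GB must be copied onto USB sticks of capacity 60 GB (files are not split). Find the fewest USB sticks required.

4

Total = 50 + 45 + 35 + 30 + 20 + 10 = 190 GB.
Lower bound: ⌈190/60⌉ = 4 USB sticks.
A packing using 4 USB sticks:
  USB stick 1: 50 + 10 = 60
  USB stick 2: 45 = 45
  USB stick 3: 35 + 20 = 55
  USB stick 4: 30 = 30
This matches the lower bound, so 4 is optimal.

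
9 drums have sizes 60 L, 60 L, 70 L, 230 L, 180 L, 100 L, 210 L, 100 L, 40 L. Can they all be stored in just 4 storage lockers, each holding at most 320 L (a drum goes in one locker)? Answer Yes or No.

A valid assignment using 4 storage lockers:
  locker 1: 230 + 70 = 300
  locker 2: 210 + 100 = 310
  locker 3: 180 + 100 + 40 = 320
  locker 4: 60 + 60 = 120
Every load is within 320 L, so 4 storage lockers suffice.

Yes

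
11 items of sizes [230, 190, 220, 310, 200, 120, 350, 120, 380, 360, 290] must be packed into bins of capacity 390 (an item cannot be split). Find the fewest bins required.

8

Total = 380 + 360 + 350 + 310 + 290 + 230 + 220 + 200 + 190 + 120 + 120 = 2770.
Lower bound: ⌈2770/390⌉ = 8 bins.
A packing using 8 bins:
  bin 1: 380 = 380
  bin 2: 360 = 360
  bin 3: 350 = 350
  bin 4: 310 = 310
  bin 5: 290 = 290
  bin 6: 230 + 120 = 350
  bin 7: 220 + 120 = 340
  bin 8: 200 + 190 = 390
This matches the lower bound, so 8 is optimal.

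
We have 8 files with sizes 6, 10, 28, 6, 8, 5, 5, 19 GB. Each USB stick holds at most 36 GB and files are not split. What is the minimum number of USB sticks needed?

3

Total = 28 + 19 + 10 + 8 + 6 + 6 + 5 + 5 = 87 GB.
Lower bound: ⌈87/36⌉ = 3 USB sticks.
A packing using 3 USB sticks:
  USB stick 1: 28 + 8 = 36
  USB stick 2: 19 + 10 + 6 = 35
  USB stick 3: 6 + 5 + 5 = 16
This matches the lower bound, so 3 is optimal.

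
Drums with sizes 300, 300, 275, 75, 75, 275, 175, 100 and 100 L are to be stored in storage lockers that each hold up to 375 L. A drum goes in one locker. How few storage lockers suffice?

Total = 300 + 300 + 275 + 275 + 175 + 100 + 100 + 75 + 75 = 1675 L.
Lower bound: ⌈1675/375⌉ = 5 storage lockers.
A packing using 5 storage lockers:
  locker 1: 300 + 75 = 375
  locker 2: 300 + 75 = 375
  locker 3: 275 + 100 = 375
  locker 4: 275 + 100 = 375
  locker 5: 175 = 175
This matches the lower bound, so 5 is optimal.

5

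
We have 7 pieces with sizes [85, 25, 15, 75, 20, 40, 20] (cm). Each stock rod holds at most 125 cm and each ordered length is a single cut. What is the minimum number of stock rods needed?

3

Total = 85 + 75 + 40 + 25 + 20 + 20 + 15 = 280 cm.
Lower bound: ⌈280/125⌉ = 3 stock rods.
A packing using 3 stock rods:
  stock rod 1: 85 + 40 = 125
  stock rod 2: 75 + 25 + 20 = 120
  stock rod 3: 20 + 15 = 35
This matches the lower bound, so 3 is optimal.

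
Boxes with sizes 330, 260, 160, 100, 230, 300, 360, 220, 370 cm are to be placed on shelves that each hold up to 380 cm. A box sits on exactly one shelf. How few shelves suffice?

Total = 370 + 360 + 330 + 300 + 260 + 230 + 220 + 160 + 100 = 2330 cm.
Lower bound: ⌈2330/380⌉ = 7 shelves.
A packing using 7 shelves:
  shelf 1: 370 = 370
  shelf 2: 360 = 360
  shelf 3: 330 = 330
  shelf 4: 300 = 300
  shelf 5: 260 + 100 = 360
  shelf 6: 230 = 230
  shelf 7: 220 + 160 = 380
This matches the lower bound, so 7 is optimal.

7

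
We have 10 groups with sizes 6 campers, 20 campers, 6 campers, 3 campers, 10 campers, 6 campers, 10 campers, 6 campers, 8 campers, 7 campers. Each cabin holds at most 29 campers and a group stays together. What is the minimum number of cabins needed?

Total = 20 + 10 + 10 + 8 + 7 + 6 + 6 + 6 + 6 + 3 = 82 campers.
Lower bound: ⌈82/29⌉ = 3 cabins.
A packing using 3 cabins:
  cabin 1: 20 + 8 = 28
  cabin 2: 10 + 10 + 7 = 27
  cabin 3: 6 + 6 + 6 + 6 + 3 = 27
This matches the lower bound, so 3 is optimal.

3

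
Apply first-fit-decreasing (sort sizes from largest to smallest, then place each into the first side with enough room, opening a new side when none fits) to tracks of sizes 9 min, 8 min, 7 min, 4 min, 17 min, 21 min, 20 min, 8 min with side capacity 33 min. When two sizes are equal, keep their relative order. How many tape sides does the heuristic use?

3

Sorted descending: 21, 20, 17, 9, 8, 8, 7, 4.
  21 → side 1 (new)  [load 21/33]
  20 → side 2 (new)  [load 20/33]
  17 → side 3 (new)  [load 17/33]
  9 → side 1  [load 30/33]
  8 → side 2  [load 28/33]
  8 → side 3  [load 25/33]
  7 → side 3  [load 32/33]
  4 → side 2  [load 32/33]
3 tape sides opened.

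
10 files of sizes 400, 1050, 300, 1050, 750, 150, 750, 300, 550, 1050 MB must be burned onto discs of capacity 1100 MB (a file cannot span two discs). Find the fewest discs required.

6

Total = 1050 + 1050 + 1050 + 750 + 750 + 550 + 400 + 300 + 300 + 150 = 6350 MB.
Lower bound: ⌈6350/1100⌉ = 6 discs.
A packing using 6 discs:
  disc 1: 1050 = 1050
  disc 2: 1050 = 1050
  disc 3: 1050 = 1050
  disc 4: 750 + 300 = 1050
  disc 5: 750 + 300 = 1050
  disc 6: 550 + 400 + 150 = 1100
This matches the lower bound, so 6 is optimal.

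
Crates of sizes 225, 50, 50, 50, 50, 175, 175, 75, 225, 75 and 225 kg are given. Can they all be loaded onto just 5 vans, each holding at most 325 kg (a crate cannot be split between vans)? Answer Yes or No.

Yes

A valid assignment using 5 vans:
  van 1: 225 + 75 = 300
  van 2: 225 + 75 = 300
  van 3: 225 + 50 + 50 = 325
  van 4: 175 + 50 + 50 = 275
  van 5: 175 = 175
Every load is within 325 kg, so 5 vans suffice.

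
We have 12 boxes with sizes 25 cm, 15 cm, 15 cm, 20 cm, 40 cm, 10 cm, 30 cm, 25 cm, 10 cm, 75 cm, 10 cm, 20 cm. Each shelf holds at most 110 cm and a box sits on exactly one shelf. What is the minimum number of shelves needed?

Total = 75 + 40 + 30 + 25 + 25 + 20 + 20 + 15 + 15 + 10 + 10 + 10 = 295 cm.
Lower bound: ⌈295/110⌉ = 3 shelves.
A packing using 3 shelves:
  shelf 1: 75 + 30 = 105
  shelf 2: 40 + 25 + 25 + 20 = 110
  shelf 3: 20 + 15 + 15 + 10 + 10 + 10 = 80
This matches the lower bound, so 3 is optimal.

3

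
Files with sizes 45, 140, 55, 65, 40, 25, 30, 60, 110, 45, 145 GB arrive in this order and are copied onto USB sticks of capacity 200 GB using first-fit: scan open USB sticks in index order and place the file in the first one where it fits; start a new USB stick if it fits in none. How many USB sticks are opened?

4

  45 → USB stick 1 (new)  [load 45/200]
  140 → USB stick 1  [load 185/200]
  55 → USB stick 2 (new)  [load 55/200]
  65 → USB stick 2  [load 120/200]
  40 → USB stick 2  [load 160/200]
  25 → USB stick 2  [load 185/200]
  30 → USB stick 3 (new)  [load 30/200]
  60 → USB stick 3  [load 90/200]
  110 → USB stick 3  [load 200/200]
  45 → USB stick 4 (new)  [load 45/200]
  145 → USB stick 4  [load 190/200]
4 USB sticks opened.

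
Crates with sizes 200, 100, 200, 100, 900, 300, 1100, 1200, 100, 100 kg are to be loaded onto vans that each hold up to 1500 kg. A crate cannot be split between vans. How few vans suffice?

3

Total = 1200 + 1100 + 900 + 300 + 200 + 200 + 100 + 100 + 100 + 100 = 4300 kg.
Lower bound: ⌈4300/1500⌉ = 3 vans.
A packing using 3 vans:
  van 1: 1200 + 300 = 1500
  van 2: 1100 + 200 + 200 = 1500
  van 3: 900 + 100 + 100 + 100 + 100 = 1300
This matches the lower bound, so 3 is optimal.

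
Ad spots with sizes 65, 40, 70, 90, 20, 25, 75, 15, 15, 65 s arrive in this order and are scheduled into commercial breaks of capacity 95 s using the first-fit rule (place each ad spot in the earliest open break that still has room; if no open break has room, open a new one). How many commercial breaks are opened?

  65 → break 1 (new)  [load 65/95]
  40 → break 2 (new)  [load 40/95]
  70 → break 3 (new)  [load 70/95]
  90 → break 4 (new)  [load 90/95]
  20 → break 1  [load 85/95]
  25 → break 2  [load 65/95]
  75 → break 5 (new)  [load 75/95]
  15 → break 2  [load 80/95]
  15 → break 2  [load 95/95]
  65 → break 6 (new)  [load 65/95]
6 commercial breaks opened.

6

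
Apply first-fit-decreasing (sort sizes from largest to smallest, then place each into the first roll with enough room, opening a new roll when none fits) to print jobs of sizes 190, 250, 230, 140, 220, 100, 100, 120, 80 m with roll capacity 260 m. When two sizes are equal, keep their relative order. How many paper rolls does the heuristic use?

Sorted descending: 250, 230, 220, 190, 140, 120, 100, 100, 80.
  250 → roll 1 (new)  [load 250/260]
  230 → roll 2 (new)  [load 230/260]
  220 → roll 3 (new)  [load 220/260]
  190 → roll 4 (new)  [load 190/260]
  140 → roll 5 (new)  [load 140/260]
  120 → roll 5  [load 260/260]
  100 → roll 6 (new)  [load 100/260]
  100 → roll 6  [load 200/260]
  80 → roll 7 (new)  [load 80/260]
7 paper rolls opened.

7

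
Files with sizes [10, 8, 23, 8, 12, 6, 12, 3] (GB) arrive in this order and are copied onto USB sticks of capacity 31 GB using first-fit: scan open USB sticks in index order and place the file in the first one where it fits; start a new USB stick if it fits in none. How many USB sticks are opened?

  10 → USB stick 1 (new)  [load 10/31]
  8 → USB stick 1  [load 18/31]
  23 → USB stick 2 (new)  [load 23/31]
  8 → USB stick 1  [load 26/31]
  12 → USB stick 3 (new)  [load 12/31]
  6 → USB stick 2  [load 29/31]
  12 → USB stick 3  [load 24/31]
  3 → USB stick 1  [load 29/31]
3 USB sticks opened.

3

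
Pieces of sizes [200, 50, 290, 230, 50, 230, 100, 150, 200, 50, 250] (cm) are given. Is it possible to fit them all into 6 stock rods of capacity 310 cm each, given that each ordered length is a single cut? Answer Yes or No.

Total = 1800 cm; ⌈1800/310⌉ = 6.
The bound of 6 does not rule out 6, but exhaustive search shows no assignment into 6 stock rods of capacity 310 cm exists — the minimum is 7.

No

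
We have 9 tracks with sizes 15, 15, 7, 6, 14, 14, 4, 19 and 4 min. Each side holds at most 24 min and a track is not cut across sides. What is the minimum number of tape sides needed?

5

Total = 19 + 15 + 15 + 14 + 14 + 7 + 6 + 4 + 4 = 98 min.
Lower bound: ⌈98/24⌉ = 5 tape sides.
A packing using 5 tape sides:
  side 1: 19 + 4 = 23
  side 2: 15 + 7 = 22
  side 3: 15 + 6 = 21
  side 4: 14 + 4 = 18
  side 5: 14 = 14
This matches the lower bound, so 5 is optimal.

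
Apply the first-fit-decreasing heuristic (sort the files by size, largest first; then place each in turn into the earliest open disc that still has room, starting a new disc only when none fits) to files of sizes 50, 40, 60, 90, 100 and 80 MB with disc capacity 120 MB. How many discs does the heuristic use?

Sorted descending: 100, 90, 80, 60, 50, 40.
  100 → disc 1 (new)  [load 100/120]
  90 → disc 2 (new)  [load 90/120]
  80 → disc 3 (new)  [load 80/120]
  60 → disc 4 (new)  [load 60/120]
  50 → disc 4  [load 110/120]
  40 → disc 3  [load 120/120]
4 discs opened.

4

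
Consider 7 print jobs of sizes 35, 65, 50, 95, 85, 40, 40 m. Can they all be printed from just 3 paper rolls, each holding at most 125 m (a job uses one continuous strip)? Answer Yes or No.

Total = 410 m; ⌈410/125⌉ = 4.
At least 4 paper rolls are required, but only 3 are allowed.

No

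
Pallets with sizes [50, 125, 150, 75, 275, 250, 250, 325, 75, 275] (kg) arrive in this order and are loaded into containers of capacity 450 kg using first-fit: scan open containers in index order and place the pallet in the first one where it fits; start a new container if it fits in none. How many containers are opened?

6

  50 → container 1 (new)  [load 50/450]
  125 → container 1  [load 175/450]
  150 → container 1  [load 325/450]
  75 → container 1  [load 400/450]
  275 → container 2 (new)  [load 275/450]
  250 → container 3 (new)  [load 250/450]
  250 → container 4 (new)  [load 250/450]
  325 → container 5 (new)  [load 325/450]
  75 → container 2  [load 350/450]
  275 → container 6 (new)  [load 275/450]
6 containers opened.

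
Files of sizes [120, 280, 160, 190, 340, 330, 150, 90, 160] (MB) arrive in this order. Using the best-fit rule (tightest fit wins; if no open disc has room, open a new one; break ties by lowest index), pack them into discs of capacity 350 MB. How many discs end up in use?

  120 → disc 1 (new)  [load 120/350]
  280 → disc 2 (new)  [load 280/350]
  160 → disc 1  [load 280/350]
  190 → disc 3 (new)  [load 190/350]
  340 → disc 4 (new)  [load 340/350]
  330 → disc 5 (new)  [load 330/350]
  150 → disc 3  [load 340/350]
  90 → disc 6 (new)  [load 90/350]
  160 → disc 6  [load 250/350]
6 discs opened.

6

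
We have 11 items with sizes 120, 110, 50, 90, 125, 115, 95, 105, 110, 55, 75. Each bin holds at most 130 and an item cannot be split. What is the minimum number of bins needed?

Total = 125 + 120 + 115 + 110 + 110 + 105 + 95 + 90 + 75 + 55 + 50 = 1050.
Lower bound: ⌈1050/130⌉ = 9 bins.
A packing using 10 bins:
  bin 1: 125 = 125
  bin 2: 120 = 120
  bin 3: 115 = 115
  bin 4: 110 = 110
  bin 5: 110 = 110
  bin 6: 105 = 105
  bin 7: 95 = 95
  bin 8: 90 = 90
  bin 9: 75 + 55 = 130
  bin 10: 50 = 50
No arrangement into 9 bins stays within capacity, so 10 is optimal.

10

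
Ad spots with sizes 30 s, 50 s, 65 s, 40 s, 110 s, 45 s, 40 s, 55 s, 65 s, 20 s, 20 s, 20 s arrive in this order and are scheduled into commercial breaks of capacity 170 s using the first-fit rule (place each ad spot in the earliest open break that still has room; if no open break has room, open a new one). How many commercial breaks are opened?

4

  30 → break 1 (new)  [load 30/170]
  50 → break 1  [load 80/170]
  65 → break 1  [load 145/170]
  40 → break 2 (new)  [load 40/170]
  110 → break 2  [load 150/170]
  45 → break 3 (new)  [load 45/170]
  40 → break 3  [load 85/170]
  55 → break 3  [load 140/170]
  65 → break 4 (new)  [load 65/170]
  20 → break 1  [load 165/170]
  20 → break 2  [load 170/170]
  20 → break 3  [load 160/170]
4 commercial breaks opened.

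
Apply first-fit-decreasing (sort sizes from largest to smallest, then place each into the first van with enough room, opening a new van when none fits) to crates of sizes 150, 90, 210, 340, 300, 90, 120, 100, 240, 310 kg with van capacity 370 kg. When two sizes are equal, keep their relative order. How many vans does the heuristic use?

6

Sorted descending: 340, 310, 300, 240, 210, 150, 120, 100, 90, 90.
  340 → van 1 (new)  [load 340/370]
  310 → van 2 (new)  [load 310/370]
  300 → van 3 (new)  [load 300/370]
  240 → van 4 (new)  [load 240/370]
  210 → van 5 (new)  [load 210/370]
  150 → van 5  [load 360/370]
  120 → van 4  [load 360/370]
  100 → van 6 (new)  [load 100/370]
  90 → van 6  [load 190/370]
  90 → van 6  [load 280/370]
6 vans opened.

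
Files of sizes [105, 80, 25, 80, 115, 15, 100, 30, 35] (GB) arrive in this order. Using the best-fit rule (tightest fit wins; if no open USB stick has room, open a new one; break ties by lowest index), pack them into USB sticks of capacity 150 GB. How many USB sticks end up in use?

  105 → USB stick 1 (new)  [load 105/150]
  80 → USB stick 2 (new)  [load 80/150]
  25 → USB stick 1  [load 130/150]
  80 → USB stick 3 (new)  [load 80/150]
  115 → USB stick 4 (new)  [load 115/150]
  15 → USB stick 1  [load 145/150]
  100 → USB stick 5 (new)  [load 100/150]
  30 → USB stick 4  [load 145/150]
  35 → USB stick 5  [load 135/150]
5 USB sticks opened.

5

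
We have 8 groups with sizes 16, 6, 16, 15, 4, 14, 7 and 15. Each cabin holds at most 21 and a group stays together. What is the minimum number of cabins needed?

5

Total = 16 + 16 + 15 + 15 + 14 + 7 + 6 + 4 = 93.
Lower bound: ⌈93/21⌉ = 5 cabins.
A packing using 5 cabins:
  cabin 1: 16 + 4 = 20
  cabin 2: 16 = 16
  cabin 3: 15 + 6 = 21
  cabin 4: 15 = 15
  cabin 5: 14 + 7 = 21
This matches the lower bound, so 5 is optimal.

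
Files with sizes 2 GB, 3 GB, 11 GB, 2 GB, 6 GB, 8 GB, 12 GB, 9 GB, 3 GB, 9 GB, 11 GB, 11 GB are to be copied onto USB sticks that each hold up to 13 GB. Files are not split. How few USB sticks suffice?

8

Total = 12 + 11 + 11 + 11 + 9 + 9 + 8 + 6 + 3 + 3 + 2 + 2 = 87 GB.
Lower bound: ⌈87/13⌉ = 7 USB sticks.
A packing using 8 USB sticks:
  USB stick 1: 12 = 12
  USB stick 2: 11 + 2 = 13
  USB stick 3: 11 + 2 = 13
  USB stick 4: 11 = 11
  USB stick 5: 9 + 3 = 12
  USB stick 6: 9 + 3 = 12
  USB stick 7: 8 = 8
  USB stick 8: 6 = 6
No arrangement into 7 USB sticks stays within capacity, so 8 is optimal.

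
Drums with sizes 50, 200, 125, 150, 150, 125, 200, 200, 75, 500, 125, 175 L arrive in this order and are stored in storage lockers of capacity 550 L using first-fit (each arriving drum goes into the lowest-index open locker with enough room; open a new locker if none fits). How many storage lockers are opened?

4

  50 → locker 1 (new)  [load 50/550]
  200 → locker 1  [load 250/550]
  125 → locker 1  [load 375/550]
  150 → locker 1  [load 525/550]
  150 → locker 2 (new)  [load 150/550]
  125 → locker 2  [load 275/550]
  200 → locker 2  [load 475/550]
  200 → locker 3 (new)  [load 200/550]
  75 → locker 2  [load 550/550]
  500 → locker 4 (new)  [load 500/550]
  125 → locker 3  [load 325/550]
  175 → locker 3  [load 500/550]
4 storage lockers opened.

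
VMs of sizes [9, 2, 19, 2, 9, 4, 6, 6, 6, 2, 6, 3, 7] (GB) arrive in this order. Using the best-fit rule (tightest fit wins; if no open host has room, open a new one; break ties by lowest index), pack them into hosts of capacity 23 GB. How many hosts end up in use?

  9 → host 1 (new)  [load 9/23]
  2 → host 1  [load 11/23]
  19 → host 2 (new)  [load 19/23]
  2 → host 2  [load 21/23]
  9 → host 1  [load 20/23]
  4 → host 3 (new)  [load 4/23]
  6 → host 3  [load 10/23]
  6 → host 3  [load 16/23]
  6 → host 3  [load 22/23]
  2 → host 2  [load 23/23]
  6 → host 4 (new)  [load 6/23]
  3 → host 1  [load 23/23]
  7 → host 4  [load 13/23]
4 hosts opened.

4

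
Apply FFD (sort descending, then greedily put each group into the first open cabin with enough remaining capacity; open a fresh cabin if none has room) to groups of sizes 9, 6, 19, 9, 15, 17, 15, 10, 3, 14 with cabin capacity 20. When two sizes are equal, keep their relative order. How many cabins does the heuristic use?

Sorted descending: 19, 17, 15, 15, 14, 10, 9, 9, 6, 3.
  19 → cabin 1 (new)  [load 19/20]
  17 → cabin 2 (new)  [load 17/20]
  15 → cabin 3 (new)  [load 15/20]
  15 → cabin 4 (new)  [load 15/20]
  14 → cabin 5 (new)  [load 14/20]
  10 → cabin 6 (new)  [load 10/20]
  9 → cabin 6  [load 19/20]
  9 → cabin 7 (new)  [load 9/20]
  6 → cabin 5  [load 20/20]
  3 → cabin 2  [load 20/20]
7 cabins opened.

7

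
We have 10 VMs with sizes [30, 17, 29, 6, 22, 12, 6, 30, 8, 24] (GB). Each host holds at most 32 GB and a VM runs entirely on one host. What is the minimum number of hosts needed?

Total = 30 + 30 + 29 + 24 + 22 + 17 + 12 + 8 + 6 + 6 = 184 GB.
Lower bound: ⌈184/32⌉ = 6 hosts.
A packing using 7 hosts:
  host 1: 30 = 30
  host 2: 30 = 30
  host 3: 29 = 29
  host 4: 24 + 8 = 32
  host 5: 22 + 6 = 28
  host 6: 17 + 12 = 29
  host 7: 6 = 6
No arrangement into 6 hosts stays within capacity, so 7 is optimal.

7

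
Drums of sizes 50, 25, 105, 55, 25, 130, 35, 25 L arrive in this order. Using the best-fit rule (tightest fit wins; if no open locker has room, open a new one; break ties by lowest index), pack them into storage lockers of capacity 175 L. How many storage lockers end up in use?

3

  50 → locker 1 (new)  [load 50/175]
  25 → locker 1  [load 75/175]
  105 → locker 2 (new)  [load 105/175]
  55 → locker 2  [load 160/175]
  25 → locker 1  [load 100/175]
  130 → locker 3 (new)  [load 130/175]
  35 → locker 3  [load 165/175]
  25 → locker 1  [load 125/175]
3 storage lockers opened.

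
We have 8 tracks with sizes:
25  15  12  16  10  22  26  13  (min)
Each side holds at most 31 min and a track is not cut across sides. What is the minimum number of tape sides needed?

6

Total = 26 + 25 + 22 + 16 + 15 + 13 + 12 + 10 = 139 min.
Lower bound: ⌈139/31⌉ = 5 tape sides.
A packing using 6 tape sides:
  side 1: 26 = 26
  side 2: 25 = 25
  side 3: 22 = 22
  side 4: 16 + 15 = 31
  side 5: 13 + 12 = 25
  side 6: 10 = 10
No arrangement into 5 tape sides stays within capacity, so 6 is optimal.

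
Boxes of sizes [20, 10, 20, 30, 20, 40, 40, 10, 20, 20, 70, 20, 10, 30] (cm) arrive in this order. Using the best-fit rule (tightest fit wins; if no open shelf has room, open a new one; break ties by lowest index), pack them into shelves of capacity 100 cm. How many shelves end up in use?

4

  20 → shelf 1 (new)  [load 20/100]
  10 → shelf 1  [load 30/100]
  20 → shelf 1  [load 50/100]
  30 → shelf 1  [load 80/100]
  20 → shelf 1  [load 100/100]
  40 → shelf 2 (new)  [load 40/100]
  40 → shelf 2  [load 80/100]
  10 → shelf 2  [load 90/100]
  20 → shelf 3 (new)  [load 20/100]
  20 → shelf 3  [load 40/100]
  70 → shelf 4 (new)  [load 70/100]
  20 → shelf 4  [load 90/100]
  10 → shelf 2  [load 100/100]
  30 → shelf 3  [load 70/100]
4 shelves opened.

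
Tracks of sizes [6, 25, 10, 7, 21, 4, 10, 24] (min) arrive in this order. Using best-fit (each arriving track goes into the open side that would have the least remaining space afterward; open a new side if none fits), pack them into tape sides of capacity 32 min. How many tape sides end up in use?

4

  6 → side 1 (new)  [load 6/32]
  25 → side 1  [load 31/32]
  10 → side 2 (new)  [load 10/32]
  7 → side 2  [load 17/32]
  21 → side 3 (new)  [load 21/32]
  4 → side 3  [load 25/32]
  10 → side 2  [load 27/32]
  24 → side 4 (new)  [load 24/32]
4 tape sides opened.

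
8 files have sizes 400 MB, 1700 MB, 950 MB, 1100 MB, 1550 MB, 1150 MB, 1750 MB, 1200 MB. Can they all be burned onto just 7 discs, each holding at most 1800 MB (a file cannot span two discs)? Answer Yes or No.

A valid assignment using 7 discs:
  disc 1: 1750 = 1750
  disc 2: 1700 = 1700
  disc 3: 1550 = 1550
  disc 4: 1200 + 400 = 1600
  disc 5: 1150 = 1150
  disc 6: 1100 = 1100
  disc 7: 950 = 950
Every load is within 1800 MB, so 7 discs suffice.

Yes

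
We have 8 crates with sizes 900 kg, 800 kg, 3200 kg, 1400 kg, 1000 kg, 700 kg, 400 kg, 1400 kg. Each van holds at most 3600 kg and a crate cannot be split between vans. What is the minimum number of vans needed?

3

Total = 3200 + 1400 + 1400 + 1000 + 900 + 800 + 700 + 400 = 9800 kg.
Lower bound: ⌈9800/3600⌉ = 3 vans.
A packing using 3 vans:
  van 1: 3200 + 400 = 3600
  van 2: 1400 + 1400 + 800 = 3600
  van 3: 1000 + 900 + 700 = 2600
This matches the lower bound, so 3 is optimal.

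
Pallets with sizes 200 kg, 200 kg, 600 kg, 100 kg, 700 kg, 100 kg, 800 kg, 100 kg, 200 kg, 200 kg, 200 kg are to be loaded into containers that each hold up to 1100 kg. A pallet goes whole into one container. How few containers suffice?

Total = 800 + 700 + 600 + 200 + 200 + 200 + 200 + 200 + 100 + 100 + 100 = 3400 kg.
Lower bound: ⌈3400/1100⌉ = 4 containers.
A packing using 4 containers:
  container 1: 800 + 200 + 100 = 1100
  container 2: 700 + 200 + 200 = 1100
  container 3: 600 + 200 + 200 + 100 = 1100
  container 4: 100 = 100
This matches the lower bound, so 4 is optimal.

4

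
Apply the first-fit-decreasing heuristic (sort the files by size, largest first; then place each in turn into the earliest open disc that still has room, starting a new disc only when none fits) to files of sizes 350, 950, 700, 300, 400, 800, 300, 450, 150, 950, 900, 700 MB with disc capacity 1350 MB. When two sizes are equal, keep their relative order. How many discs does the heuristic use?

Sorted descending: 950, 950, 900, 800, 700, 700, 450, 400, 350, 300, 300, 150.
  950 → disc 1 (new)  [load 950/1350]
  950 → disc 2 (new)  [load 950/1350]
  900 → disc 3 (new)  [load 900/1350]
  800 → disc 4 (new)  [load 800/1350]
  700 → disc 5 (new)  [load 700/1350]
  700 → disc 6 (new)  [load 700/1350]
  450 → disc 3  [load 1350/1350]
  400 → disc 1  [load 1350/1350]
  350 → disc 2  [load 1300/1350]
  300 → disc 4  [load 1100/1350]
  300 → disc 5  [load 1000/1350]
  150 → disc 4  [load 1250/1350]
6 discs opened.

6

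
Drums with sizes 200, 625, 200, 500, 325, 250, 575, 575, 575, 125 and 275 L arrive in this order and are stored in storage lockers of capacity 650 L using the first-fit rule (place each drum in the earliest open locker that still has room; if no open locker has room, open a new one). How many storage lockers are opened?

  200 → locker 1 (new)  [load 200/650]
  625 → locker 2 (new)  [load 625/650]
  200 → locker 1  [load 400/650]
  500 → locker 3 (new)  [load 500/650]
  325 → locker 4 (new)  [load 325/650]
  250 → locker 1  [load 650/650]
  575 → locker 5 (new)  [load 575/650]
  575 → locker 6 (new)  [load 575/650]
  575 → locker 7 (new)  [load 575/650]
  125 → locker 3  [load 625/650]
  275 → locker 4  [load 600/650]
7 storage lockers opened.

7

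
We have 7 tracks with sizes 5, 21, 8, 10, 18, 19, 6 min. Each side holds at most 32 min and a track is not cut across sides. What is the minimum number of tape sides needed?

Total = 21 + 19 + 18 + 10 + 8 + 6 + 5 = 87 min.
Lower bound: ⌈87/32⌉ = 3 tape sides.
A packing using 3 tape sides:
  side 1: 21 + 10 = 31
  side 2: 19 + 8 + 5 = 32
  side 3: 18 + 6 = 24
This matches the lower bound, so 3 is optimal.

3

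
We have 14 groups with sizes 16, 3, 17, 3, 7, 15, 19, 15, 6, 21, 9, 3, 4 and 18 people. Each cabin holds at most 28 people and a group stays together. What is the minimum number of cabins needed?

7

Total = 21 + 19 + 18 + 17 + 16 + 15 + 15 + 9 + 7 + 6 + 4 + 3 + 3 + 3 = 156 people.
Lower bound: ⌈156/28⌉ = 6 cabins.
Also, 7 groups each exceed 14 people, and no two of those can share a cabin, so at least 7 cabins are needed.
A packing using 7 cabins:
  cabin 1: 21 + 7 = 28
  cabin 2: 19 + 9 = 28
  cabin 3: 18 + 6 + 4 = 28
  cabin 4: 17 + 3 + 3 + 3 = 26
  cabin 5: 16 = 16
  cabin 6: 15 = 15
  cabin 7: 15 = 15
This matches the lower bound, so 7 is optimal.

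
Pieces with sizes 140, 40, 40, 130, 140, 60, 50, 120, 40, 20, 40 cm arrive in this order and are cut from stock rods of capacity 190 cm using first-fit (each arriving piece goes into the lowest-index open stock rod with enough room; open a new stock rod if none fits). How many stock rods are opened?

5

  140 → stock rod 1 (new)  [load 140/190]
  40 → stock rod 1  [load 180/190]
  40 → stock rod 2 (new)  [load 40/190]
  130 → stock rod 2  [load 170/190]
  140 → stock rod 3 (new)  [load 140/190]
  60 → stock rod 4 (new)  [load 60/190]
  50 → stock rod 3  [load 190/190]
  120 → stock rod 4  [load 180/190]
  40 → stock rod 5 (new)  [load 40/190]
  20 → stock rod 2  [load 190/190]
  40 → stock rod 5  [load 80/190]
5 stock rods opened.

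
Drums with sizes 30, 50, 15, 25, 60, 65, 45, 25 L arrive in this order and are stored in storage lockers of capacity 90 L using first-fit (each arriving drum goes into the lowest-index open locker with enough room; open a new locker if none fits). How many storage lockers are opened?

4

  30 → locker 1 (new)  [load 30/90]
  50 → locker 1  [load 80/90]
  15 → locker 2 (new)  [load 15/90]
  25 → locker 2  [load 40/90]
  60 → locker 3 (new)  [load 60/90]
  65 → locker 4 (new)  [load 65/90]
  45 → locker 2  [load 85/90]
  25 → locker 3  [load 85/90]
4 storage lockers opened.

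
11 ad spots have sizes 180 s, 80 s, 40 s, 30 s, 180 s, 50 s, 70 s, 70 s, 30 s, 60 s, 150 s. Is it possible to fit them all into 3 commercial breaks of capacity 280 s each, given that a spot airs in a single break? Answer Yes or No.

Total = 940 s; ⌈940/280⌉ = 4.
At least 4 commercial breaks are required, but only 3 are allowed.

No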